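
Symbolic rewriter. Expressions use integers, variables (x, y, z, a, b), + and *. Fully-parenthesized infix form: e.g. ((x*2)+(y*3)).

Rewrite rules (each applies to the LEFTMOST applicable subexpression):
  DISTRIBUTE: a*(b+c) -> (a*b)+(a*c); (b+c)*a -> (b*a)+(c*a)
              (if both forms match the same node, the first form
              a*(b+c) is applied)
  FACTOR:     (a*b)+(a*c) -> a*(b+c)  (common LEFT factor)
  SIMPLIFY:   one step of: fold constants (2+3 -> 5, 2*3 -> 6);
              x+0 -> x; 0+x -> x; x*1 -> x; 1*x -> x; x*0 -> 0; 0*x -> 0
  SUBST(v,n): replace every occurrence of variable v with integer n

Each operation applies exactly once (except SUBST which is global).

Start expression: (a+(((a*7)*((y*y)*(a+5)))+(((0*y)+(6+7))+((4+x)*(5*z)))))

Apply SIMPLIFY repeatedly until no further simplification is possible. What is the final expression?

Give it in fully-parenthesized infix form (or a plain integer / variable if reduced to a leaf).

Answer: (a+(((a*7)*((y*y)*(a+5)))+(13+((4+x)*(5*z)))))

Derivation:
Start: (a+(((a*7)*((y*y)*(a+5)))+(((0*y)+(6+7))+((4+x)*(5*z)))))
Step 1: at RRLL: (0*y) -> 0; overall: (a+(((a*7)*((y*y)*(a+5)))+(((0*y)+(6+7))+((4+x)*(5*z))))) -> (a+(((a*7)*((y*y)*(a+5)))+((0+(6+7))+((4+x)*(5*z)))))
Step 2: at RRL: (0+(6+7)) -> (6+7); overall: (a+(((a*7)*((y*y)*(a+5)))+((0+(6+7))+((4+x)*(5*z))))) -> (a+(((a*7)*((y*y)*(a+5)))+((6+7)+((4+x)*(5*z)))))
Step 3: at RRL: (6+7) -> 13; overall: (a+(((a*7)*((y*y)*(a+5)))+((6+7)+((4+x)*(5*z))))) -> (a+(((a*7)*((y*y)*(a+5)))+(13+((4+x)*(5*z)))))
Fixed point: (a+(((a*7)*((y*y)*(a+5)))+(13+((4+x)*(5*z)))))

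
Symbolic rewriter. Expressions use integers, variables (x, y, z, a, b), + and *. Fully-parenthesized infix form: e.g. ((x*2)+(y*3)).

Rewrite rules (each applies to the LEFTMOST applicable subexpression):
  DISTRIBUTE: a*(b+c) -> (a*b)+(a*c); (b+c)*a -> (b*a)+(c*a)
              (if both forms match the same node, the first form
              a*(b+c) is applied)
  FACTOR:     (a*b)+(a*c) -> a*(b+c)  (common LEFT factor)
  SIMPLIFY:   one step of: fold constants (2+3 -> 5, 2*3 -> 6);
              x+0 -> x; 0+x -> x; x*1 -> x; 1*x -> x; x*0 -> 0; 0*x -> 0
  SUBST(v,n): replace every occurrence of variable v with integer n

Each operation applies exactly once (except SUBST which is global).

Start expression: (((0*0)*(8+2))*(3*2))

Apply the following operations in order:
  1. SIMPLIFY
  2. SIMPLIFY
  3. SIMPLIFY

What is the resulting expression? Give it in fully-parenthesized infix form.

Start: (((0*0)*(8+2))*(3*2))
Apply SIMPLIFY at LL (target: (0*0)): (((0*0)*(8+2))*(3*2)) -> ((0*(8+2))*(3*2))
Apply SIMPLIFY at L (target: (0*(8+2))): ((0*(8+2))*(3*2)) -> (0*(3*2))
Apply SIMPLIFY at root (target: (0*(3*2))): (0*(3*2)) -> 0

Answer: 0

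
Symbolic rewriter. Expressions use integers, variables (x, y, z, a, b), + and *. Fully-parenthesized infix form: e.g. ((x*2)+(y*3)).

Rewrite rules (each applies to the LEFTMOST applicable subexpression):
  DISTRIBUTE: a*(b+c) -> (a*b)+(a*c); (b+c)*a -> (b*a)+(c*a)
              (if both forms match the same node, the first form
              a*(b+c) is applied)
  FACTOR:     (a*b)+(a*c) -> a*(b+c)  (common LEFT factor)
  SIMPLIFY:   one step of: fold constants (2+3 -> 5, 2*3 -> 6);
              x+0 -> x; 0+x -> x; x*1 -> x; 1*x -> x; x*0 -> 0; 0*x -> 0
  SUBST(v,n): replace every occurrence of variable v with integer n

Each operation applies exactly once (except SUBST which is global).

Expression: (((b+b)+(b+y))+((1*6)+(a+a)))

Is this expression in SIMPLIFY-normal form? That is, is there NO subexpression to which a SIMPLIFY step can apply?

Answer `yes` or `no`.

Expression: (((b+b)+(b+y))+((1*6)+(a+a)))
Scanning for simplifiable subexpressions (pre-order)...
  at root: (((b+b)+(b+y))+((1*6)+(a+a))) (not simplifiable)
  at L: ((b+b)+(b+y)) (not simplifiable)
  at LL: (b+b) (not simplifiable)
  at LR: (b+y) (not simplifiable)
  at R: ((1*6)+(a+a)) (not simplifiable)
  at RL: (1*6) (SIMPLIFIABLE)
  at RR: (a+a) (not simplifiable)
Found simplifiable subexpr at path RL: (1*6)
One SIMPLIFY step would give: (((b+b)+(b+y))+(6+(a+a)))
-> NOT in normal form.

Answer: no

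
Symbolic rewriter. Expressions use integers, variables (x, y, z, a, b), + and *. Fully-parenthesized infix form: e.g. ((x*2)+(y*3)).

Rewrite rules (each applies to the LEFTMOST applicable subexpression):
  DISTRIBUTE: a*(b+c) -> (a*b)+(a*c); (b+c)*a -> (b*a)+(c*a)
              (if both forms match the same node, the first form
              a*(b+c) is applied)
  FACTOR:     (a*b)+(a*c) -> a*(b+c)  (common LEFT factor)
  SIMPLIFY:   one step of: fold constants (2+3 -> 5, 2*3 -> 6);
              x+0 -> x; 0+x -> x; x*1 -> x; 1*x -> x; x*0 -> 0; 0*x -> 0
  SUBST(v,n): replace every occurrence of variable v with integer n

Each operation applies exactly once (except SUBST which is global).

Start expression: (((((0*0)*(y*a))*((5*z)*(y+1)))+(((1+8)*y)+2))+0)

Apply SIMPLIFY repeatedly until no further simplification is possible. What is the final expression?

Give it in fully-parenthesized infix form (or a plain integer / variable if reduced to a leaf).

Start: (((((0*0)*(y*a))*((5*z)*(y+1)))+(((1+8)*y)+2))+0)
Step 1: at root: (((((0*0)*(y*a))*((5*z)*(y+1)))+(((1+8)*y)+2))+0) -> ((((0*0)*(y*a))*((5*z)*(y+1)))+(((1+8)*y)+2)); overall: (((((0*0)*(y*a))*((5*z)*(y+1)))+(((1+8)*y)+2))+0) -> ((((0*0)*(y*a))*((5*z)*(y+1)))+(((1+8)*y)+2))
Step 2: at LLL: (0*0) -> 0; overall: ((((0*0)*(y*a))*((5*z)*(y+1)))+(((1+8)*y)+2)) -> (((0*(y*a))*((5*z)*(y+1)))+(((1+8)*y)+2))
Step 3: at LL: (0*(y*a)) -> 0; overall: (((0*(y*a))*((5*z)*(y+1)))+(((1+8)*y)+2)) -> ((0*((5*z)*(y+1)))+(((1+8)*y)+2))
Step 4: at L: (0*((5*z)*(y+1))) -> 0; overall: ((0*((5*z)*(y+1)))+(((1+8)*y)+2)) -> (0+(((1+8)*y)+2))
Step 5: at root: (0+(((1+8)*y)+2)) -> (((1+8)*y)+2); overall: (0+(((1+8)*y)+2)) -> (((1+8)*y)+2)
Step 6: at LL: (1+8) -> 9; overall: (((1+8)*y)+2) -> ((9*y)+2)
Fixed point: ((9*y)+2)

Answer: ((9*y)+2)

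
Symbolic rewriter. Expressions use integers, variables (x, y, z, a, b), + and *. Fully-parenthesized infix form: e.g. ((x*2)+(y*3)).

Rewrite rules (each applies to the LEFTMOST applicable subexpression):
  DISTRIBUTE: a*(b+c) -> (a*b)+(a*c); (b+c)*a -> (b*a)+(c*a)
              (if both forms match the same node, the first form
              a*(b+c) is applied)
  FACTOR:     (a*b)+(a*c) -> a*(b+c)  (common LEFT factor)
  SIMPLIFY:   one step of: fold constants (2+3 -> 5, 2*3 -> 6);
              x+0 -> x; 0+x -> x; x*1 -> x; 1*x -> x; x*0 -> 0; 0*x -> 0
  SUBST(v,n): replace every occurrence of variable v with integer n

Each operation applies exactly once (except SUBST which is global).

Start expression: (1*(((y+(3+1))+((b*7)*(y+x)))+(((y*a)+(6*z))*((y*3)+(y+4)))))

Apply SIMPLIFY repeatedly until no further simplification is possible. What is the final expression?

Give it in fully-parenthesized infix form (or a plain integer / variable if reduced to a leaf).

Start: (1*(((y+(3+1))+((b*7)*(y+x)))+(((y*a)+(6*z))*((y*3)+(y+4)))))
Step 1: at root: (1*(((y+(3+1))+((b*7)*(y+x)))+(((y*a)+(6*z))*((y*3)+(y+4))))) -> (((y+(3+1))+((b*7)*(y+x)))+(((y*a)+(6*z))*((y*3)+(y+4)))); overall: (1*(((y+(3+1))+((b*7)*(y+x)))+(((y*a)+(6*z))*((y*3)+(y+4))))) -> (((y+(3+1))+((b*7)*(y+x)))+(((y*a)+(6*z))*((y*3)+(y+4))))
Step 2: at LLR: (3+1) -> 4; overall: (((y+(3+1))+((b*7)*(y+x)))+(((y*a)+(6*z))*((y*3)+(y+4)))) -> (((y+4)+((b*7)*(y+x)))+(((y*a)+(6*z))*((y*3)+(y+4))))
Fixed point: (((y+4)+((b*7)*(y+x)))+(((y*a)+(6*z))*((y*3)+(y+4))))

Answer: (((y+4)+((b*7)*(y+x)))+(((y*a)+(6*z))*((y*3)+(y+4))))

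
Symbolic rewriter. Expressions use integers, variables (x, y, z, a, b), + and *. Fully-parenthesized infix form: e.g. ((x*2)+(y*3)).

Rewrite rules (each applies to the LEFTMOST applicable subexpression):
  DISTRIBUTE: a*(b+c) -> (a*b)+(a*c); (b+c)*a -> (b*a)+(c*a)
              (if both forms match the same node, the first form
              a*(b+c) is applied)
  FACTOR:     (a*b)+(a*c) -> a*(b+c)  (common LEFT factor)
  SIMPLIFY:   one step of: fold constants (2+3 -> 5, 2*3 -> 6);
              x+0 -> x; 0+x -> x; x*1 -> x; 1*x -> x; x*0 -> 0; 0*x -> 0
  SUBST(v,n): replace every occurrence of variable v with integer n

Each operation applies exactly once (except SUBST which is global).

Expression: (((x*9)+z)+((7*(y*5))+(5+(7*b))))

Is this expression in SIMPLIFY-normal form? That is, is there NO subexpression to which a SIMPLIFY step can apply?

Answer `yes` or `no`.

Answer: yes

Derivation:
Expression: (((x*9)+z)+((7*(y*5))+(5+(7*b))))
Scanning for simplifiable subexpressions (pre-order)...
  at root: (((x*9)+z)+((7*(y*5))+(5+(7*b)))) (not simplifiable)
  at L: ((x*9)+z) (not simplifiable)
  at LL: (x*9) (not simplifiable)
  at R: ((7*(y*5))+(5+(7*b))) (not simplifiable)
  at RL: (7*(y*5)) (not simplifiable)
  at RLR: (y*5) (not simplifiable)
  at RR: (5+(7*b)) (not simplifiable)
  at RRR: (7*b) (not simplifiable)
Result: no simplifiable subexpression found -> normal form.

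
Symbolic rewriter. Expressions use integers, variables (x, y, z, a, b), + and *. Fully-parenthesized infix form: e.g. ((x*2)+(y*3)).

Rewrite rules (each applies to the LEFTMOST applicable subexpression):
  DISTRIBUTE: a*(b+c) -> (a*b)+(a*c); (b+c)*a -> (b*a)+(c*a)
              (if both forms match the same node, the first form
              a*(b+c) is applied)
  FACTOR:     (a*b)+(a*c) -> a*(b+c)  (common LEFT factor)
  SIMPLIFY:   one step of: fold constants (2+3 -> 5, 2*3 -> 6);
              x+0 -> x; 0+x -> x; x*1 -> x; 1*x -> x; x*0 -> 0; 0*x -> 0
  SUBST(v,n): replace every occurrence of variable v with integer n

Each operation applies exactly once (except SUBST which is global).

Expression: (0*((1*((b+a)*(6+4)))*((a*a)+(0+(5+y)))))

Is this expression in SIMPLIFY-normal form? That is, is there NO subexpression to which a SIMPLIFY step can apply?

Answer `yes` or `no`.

Answer: no

Derivation:
Expression: (0*((1*((b+a)*(6+4)))*((a*a)+(0+(5+y)))))
Scanning for simplifiable subexpressions (pre-order)...
  at root: (0*((1*((b+a)*(6+4)))*((a*a)+(0+(5+y))))) (SIMPLIFIABLE)
  at R: ((1*((b+a)*(6+4)))*((a*a)+(0+(5+y)))) (not simplifiable)
  at RL: (1*((b+a)*(6+4))) (SIMPLIFIABLE)
  at RLR: ((b+a)*(6+4)) (not simplifiable)
  at RLRL: (b+a) (not simplifiable)
  at RLRR: (6+4) (SIMPLIFIABLE)
  at RR: ((a*a)+(0+(5+y))) (not simplifiable)
  at RRL: (a*a) (not simplifiable)
  at RRR: (0+(5+y)) (SIMPLIFIABLE)
  at RRRR: (5+y) (not simplifiable)
Found simplifiable subexpr at path root: (0*((1*((b+a)*(6+4)))*((a*a)+(0+(5+y)))))
One SIMPLIFY step would give: 0
-> NOT in normal form.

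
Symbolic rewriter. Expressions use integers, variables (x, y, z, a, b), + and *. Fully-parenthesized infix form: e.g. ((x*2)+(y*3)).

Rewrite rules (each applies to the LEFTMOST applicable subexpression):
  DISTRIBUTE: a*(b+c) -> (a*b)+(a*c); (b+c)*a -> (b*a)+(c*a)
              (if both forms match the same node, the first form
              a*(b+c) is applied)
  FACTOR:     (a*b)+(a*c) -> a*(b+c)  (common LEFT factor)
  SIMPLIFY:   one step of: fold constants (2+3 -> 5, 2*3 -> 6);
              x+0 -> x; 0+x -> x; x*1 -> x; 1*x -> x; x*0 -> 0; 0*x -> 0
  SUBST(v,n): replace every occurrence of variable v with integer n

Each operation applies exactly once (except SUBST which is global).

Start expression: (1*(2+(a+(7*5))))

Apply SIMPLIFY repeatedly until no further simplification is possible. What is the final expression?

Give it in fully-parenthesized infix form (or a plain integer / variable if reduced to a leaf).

Answer: (2+(a+35))

Derivation:
Start: (1*(2+(a+(7*5))))
Step 1: at root: (1*(2+(a+(7*5)))) -> (2+(a+(7*5))); overall: (1*(2+(a+(7*5)))) -> (2+(a+(7*5)))
Step 2: at RR: (7*5) -> 35; overall: (2+(a+(7*5))) -> (2+(a+35))
Fixed point: (2+(a+35))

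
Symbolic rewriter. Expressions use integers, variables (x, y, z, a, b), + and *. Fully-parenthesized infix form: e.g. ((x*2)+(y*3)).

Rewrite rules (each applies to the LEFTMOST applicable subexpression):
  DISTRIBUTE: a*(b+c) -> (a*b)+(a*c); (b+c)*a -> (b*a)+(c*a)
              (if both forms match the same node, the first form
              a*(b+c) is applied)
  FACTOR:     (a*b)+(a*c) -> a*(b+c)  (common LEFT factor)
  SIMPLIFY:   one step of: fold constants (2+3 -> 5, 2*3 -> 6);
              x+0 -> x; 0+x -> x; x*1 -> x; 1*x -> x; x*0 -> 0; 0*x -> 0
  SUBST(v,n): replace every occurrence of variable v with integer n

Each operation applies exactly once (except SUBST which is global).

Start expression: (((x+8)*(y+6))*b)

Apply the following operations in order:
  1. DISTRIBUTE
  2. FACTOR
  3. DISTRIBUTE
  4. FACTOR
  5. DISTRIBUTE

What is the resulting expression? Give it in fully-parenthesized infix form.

Answer: ((((x+8)*y)+((x+8)*6))*b)

Derivation:
Start: (((x+8)*(y+6))*b)
Apply DISTRIBUTE at L (target: ((x+8)*(y+6))): (((x+8)*(y+6))*b) -> ((((x+8)*y)+((x+8)*6))*b)
Apply FACTOR at L (target: (((x+8)*y)+((x+8)*6))): ((((x+8)*y)+((x+8)*6))*b) -> (((x+8)*(y+6))*b)
Apply DISTRIBUTE at L (target: ((x+8)*(y+6))): (((x+8)*(y+6))*b) -> ((((x+8)*y)+((x+8)*6))*b)
Apply FACTOR at L (target: (((x+8)*y)+((x+8)*6))): ((((x+8)*y)+((x+8)*6))*b) -> (((x+8)*(y+6))*b)
Apply DISTRIBUTE at L (target: ((x+8)*(y+6))): (((x+8)*(y+6))*b) -> ((((x+8)*y)+((x+8)*6))*b)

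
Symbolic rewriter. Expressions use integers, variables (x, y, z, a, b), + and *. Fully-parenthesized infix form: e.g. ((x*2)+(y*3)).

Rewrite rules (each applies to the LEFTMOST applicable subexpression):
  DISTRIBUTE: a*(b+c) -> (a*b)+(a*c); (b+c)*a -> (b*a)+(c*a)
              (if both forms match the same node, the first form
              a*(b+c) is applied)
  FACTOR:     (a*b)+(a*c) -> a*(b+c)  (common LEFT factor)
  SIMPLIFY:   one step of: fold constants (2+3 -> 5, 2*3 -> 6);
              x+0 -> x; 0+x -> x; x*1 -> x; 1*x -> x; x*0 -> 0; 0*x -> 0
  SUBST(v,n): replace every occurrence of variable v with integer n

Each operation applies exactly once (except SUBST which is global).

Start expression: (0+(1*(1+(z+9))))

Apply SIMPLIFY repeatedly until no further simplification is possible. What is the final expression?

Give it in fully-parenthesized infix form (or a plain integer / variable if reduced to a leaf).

Start: (0+(1*(1+(z+9))))
Step 1: at root: (0+(1*(1+(z+9)))) -> (1*(1+(z+9))); overall: (0+(1*(1+(z+9)))) -> (1*(1+(z+9)))
Step 2: at root: (1*(1+(z+9))) -> (1+(z+9)); overall: (1*(1+(z+9))) -> (1+(z+9))
Fixed point: (1+(z+9))

Answer: (1+(z+9))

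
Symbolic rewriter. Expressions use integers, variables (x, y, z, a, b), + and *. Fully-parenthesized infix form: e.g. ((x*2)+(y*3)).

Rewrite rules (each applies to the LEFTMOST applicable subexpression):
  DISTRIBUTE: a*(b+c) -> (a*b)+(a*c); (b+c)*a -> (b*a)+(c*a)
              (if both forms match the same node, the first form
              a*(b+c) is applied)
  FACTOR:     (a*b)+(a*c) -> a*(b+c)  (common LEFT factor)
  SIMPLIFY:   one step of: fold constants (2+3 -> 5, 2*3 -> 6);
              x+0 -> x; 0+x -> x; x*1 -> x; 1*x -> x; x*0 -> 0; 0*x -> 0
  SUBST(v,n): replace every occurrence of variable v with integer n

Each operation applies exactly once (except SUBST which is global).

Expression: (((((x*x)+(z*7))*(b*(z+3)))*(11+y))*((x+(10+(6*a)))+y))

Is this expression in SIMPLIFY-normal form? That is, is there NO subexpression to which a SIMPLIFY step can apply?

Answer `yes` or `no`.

Expression: (((((x*x)+(z*7))*(b*(z+3)))*(11+y))*((x+(10+(6*a)))+y))
Scanning for simplifiable subexpressions (pre-order)...
  at root: (((((x*x)+(z*7))*(b*(z+3)))*(11+y))*((x+(10+(6*a)))+y)) (not simplifiable)
  at L: ((((x*x)+(z*7))*(b*(z+3)))*(11+y)) (not simplifiable)
  at LL: (((x*x)+(z*7))*(b*(z+3))) (not simplifiable)
  at LLL: ((x*x)+(z*7)) (not simplifiable)
  at LLLL: (x*x) (not simplifiable)
  at LLLR: (z*7) (not simplifiable)
  at LLR: (b*(z+3)) (not simplifiable)
  at LLRR: (z+3) (not simplifiable)
  at LR: (11+y) (not simplifiable)
  at R: ((x+(10+(6*a)))+y) (not simplifiable)
  at RL: (x+(10+(6*a))) (not simplifiable)
  at RLR: (10+(6*a)) (not simplifiable)
  at RLRR: (6*a) (not simplifiable)
Result: no simplifiable subexpression found -> normal form.

Answer: yes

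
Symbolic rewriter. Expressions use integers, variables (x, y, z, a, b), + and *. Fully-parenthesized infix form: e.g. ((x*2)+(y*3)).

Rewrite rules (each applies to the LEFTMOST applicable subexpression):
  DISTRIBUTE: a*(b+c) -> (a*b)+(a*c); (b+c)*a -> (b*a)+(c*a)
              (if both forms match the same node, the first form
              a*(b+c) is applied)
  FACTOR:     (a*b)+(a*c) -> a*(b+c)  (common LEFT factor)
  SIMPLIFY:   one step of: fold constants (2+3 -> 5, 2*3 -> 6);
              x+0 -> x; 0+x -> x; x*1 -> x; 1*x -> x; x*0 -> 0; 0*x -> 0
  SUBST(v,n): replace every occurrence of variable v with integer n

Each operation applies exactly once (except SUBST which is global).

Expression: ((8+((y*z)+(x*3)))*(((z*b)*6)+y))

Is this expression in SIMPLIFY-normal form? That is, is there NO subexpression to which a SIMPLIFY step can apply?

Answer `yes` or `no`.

Expression: ((8+((y*z)+(x*3)))*(((z*b)*6)+y))
Scanning for simplifiable subexpressions (pre-order)...
  at root: ((8+((y*z)+(x*3)))*(((z*b)*6)+y)) (not simplifiable)
  at L: (8+((y*z)+(x*3))) (not simplifiable)
  at LR: ((y*z)+(x*3)) (not simplifiable)
  at LRL: (y*z) (not simplifiable)
  at LRR: (x*3) (not simplifiable)
  at R: (((z*b)*6)+y) (not simplifiable)
  at RL: ((z*b)*6) (not simplifiable)
  at RLL: (z*b) (not simplifiable)
Result: no simplifiable subexpression found -> normal form.

Answer: yes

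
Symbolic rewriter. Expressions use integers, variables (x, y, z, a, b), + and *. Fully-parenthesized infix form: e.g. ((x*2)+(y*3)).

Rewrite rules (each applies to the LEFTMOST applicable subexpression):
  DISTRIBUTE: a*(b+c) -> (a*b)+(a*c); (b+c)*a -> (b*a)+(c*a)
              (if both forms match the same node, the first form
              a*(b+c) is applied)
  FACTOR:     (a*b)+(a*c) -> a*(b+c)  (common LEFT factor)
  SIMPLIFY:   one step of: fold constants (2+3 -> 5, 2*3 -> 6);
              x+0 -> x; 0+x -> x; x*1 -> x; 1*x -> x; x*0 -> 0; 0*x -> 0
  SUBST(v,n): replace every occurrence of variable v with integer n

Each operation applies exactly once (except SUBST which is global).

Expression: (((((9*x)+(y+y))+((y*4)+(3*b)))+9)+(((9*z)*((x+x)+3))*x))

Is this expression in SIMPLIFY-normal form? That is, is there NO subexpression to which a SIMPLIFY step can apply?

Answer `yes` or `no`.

Expression: (((((9*x)+(y+y))+((y*4)+(3*b)))+9)+(((9*z)*((x+x)+3))*x))
Scanning for simplifiable subexpressions (pre-order)...
  at root: (((((9*x)+(y+y))+((y*4)+(3*b)))+9)+(((9*z)*((x+x)+3))*x)) (not simplifiable)
  at L: ((((9*x)+(y+y))+((y*4)+(3*b)))+9) (not simplifiable)
  at LL: (((9*x)+(y+y))+((y*4)+(3*b))) (not simplifiable)
  at LLL: ((9*x)+(y+y)) (not simplifiable)
  at LLLL: (9*x) (not simplifiable)
  at LLLR: (y+y) (not simplifiable)
  at LLR: ((y*4)+(3*b)) (not simplifiable)
  at LLRL: (y*4) (not simplifiable)
  at LLRR: (3*b) (not simplifiable)
  at R: (((9*z)*((x+x)+3))*x) (not simplifiable)
  at RL: ((9*z)*((x+x)+3)) (not simplifiable)
  at RLL: (9*z) (not simplifiable)
  at RLR: ((x+x)+3) (not simplifiable)
  at RLRL: (x+x) (not simplifiable)
Result: no simplifiable subexpression found -> normal form.

Answer: yes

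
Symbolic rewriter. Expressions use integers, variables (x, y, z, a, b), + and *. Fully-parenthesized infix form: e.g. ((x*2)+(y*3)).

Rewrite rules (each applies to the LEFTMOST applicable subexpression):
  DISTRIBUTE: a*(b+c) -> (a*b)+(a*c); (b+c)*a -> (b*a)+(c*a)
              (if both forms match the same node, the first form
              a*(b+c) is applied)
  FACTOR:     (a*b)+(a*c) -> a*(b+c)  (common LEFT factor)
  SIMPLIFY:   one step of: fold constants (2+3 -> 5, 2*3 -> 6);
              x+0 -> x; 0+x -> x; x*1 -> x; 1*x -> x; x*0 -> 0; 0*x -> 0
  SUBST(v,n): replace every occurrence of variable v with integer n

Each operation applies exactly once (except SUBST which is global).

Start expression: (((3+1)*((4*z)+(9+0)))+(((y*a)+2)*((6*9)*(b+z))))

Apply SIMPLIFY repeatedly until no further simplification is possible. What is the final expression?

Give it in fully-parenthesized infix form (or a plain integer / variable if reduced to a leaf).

Start: (((3+1)*((4*z)+(9+0)))+(((y*a)+2)*((6*9)*(b+z))))
Step 1: at LL: (3+1) -> 4; overall: (((3+1)*((4*z)+(9+0)))+(((y*a)+2)*((6*9)*(b+z)))) -> ((4*((4*z)+(9+0)))+(((y*a)+2)*((6*9)*(b+z))))
Step 2: at LRR: (9+0) -> 9; overall: ((4*((4*z)+(9+0)))+(((y*a)+2)*((6*9)*(b+z)))) -> ((4*((4*z)+9))+(((y*a)+2)*((6*9)*(b+z))))
Step 3: at RRL: (6*9) -> 54; overall: ((4*((4*z)+9))+(((y*a)+2)*((6*9)*(b+z)))) -> ((4*((4*z)+9))+(((y*a)+2)*(54*(b+z))))
Fixed point: ((4*((4*z)+9))+(((y*a)+2)*(54*(b+z))))

Answer: ((4*((4*z)+9))+(((y*a)+2)*(54*(b+z))))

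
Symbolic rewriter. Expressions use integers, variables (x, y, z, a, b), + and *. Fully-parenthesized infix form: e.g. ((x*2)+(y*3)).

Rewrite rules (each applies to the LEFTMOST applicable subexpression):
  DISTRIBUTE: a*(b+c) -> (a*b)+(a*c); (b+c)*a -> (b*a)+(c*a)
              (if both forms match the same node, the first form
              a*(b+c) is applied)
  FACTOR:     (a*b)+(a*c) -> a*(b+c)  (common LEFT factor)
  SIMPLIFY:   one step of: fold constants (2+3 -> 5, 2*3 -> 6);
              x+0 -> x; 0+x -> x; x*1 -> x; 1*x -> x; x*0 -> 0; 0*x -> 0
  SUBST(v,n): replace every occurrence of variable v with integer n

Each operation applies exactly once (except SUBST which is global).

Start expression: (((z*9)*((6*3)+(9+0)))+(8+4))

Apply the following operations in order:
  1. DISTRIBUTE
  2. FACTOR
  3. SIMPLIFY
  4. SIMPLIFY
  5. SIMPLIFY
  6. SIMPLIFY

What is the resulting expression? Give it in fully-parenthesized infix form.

Answer: (((z*9)*27)+12)

Derivation:
Start: (((z*9)*((6*3)+(9+0)))+(8+4))
Apply DISTRIBUTE at L (target: ((z*9)*((6*3)+(9+0)))): (((z*9)*((6*3)+(9+0)))+(8+4)) -> ((((z*9)*(6*3))+((z*9)*(9+0)))+(8+4))
Apply FACTOR at L (target: (((z*9)*(6*3))+((z*9)*(9+0)))): ((((z*9)*(6*3))+((z*9)*(9+0)))+(8+4)) -> (((z*9)*((6*3)+(9+0)))+(8+4))
Apply SIMPLIFY at LRL (target: (6*3)): (((z*9)*((6*3)+(9+0)))+(8+4)) -> (((z*9)*(18+(9+0)))+(8+4))
Apply SIMPLIFY at LRR (target: (9+0)): (((z*9)*(18+(9+0)))+(8+4)) -> (((z*9)*(18+9))+(8+4))
Apply SIMPLIFY at LR (target: (18+9)): (((z*9)*(18+9))+(8+4)) -> (((z*9)*27)+(8+4))
Apply SIMPLIFY at R (target: (8+4)): (((z*9)*27)+(8+4)) -> (((z*9)*27)+12)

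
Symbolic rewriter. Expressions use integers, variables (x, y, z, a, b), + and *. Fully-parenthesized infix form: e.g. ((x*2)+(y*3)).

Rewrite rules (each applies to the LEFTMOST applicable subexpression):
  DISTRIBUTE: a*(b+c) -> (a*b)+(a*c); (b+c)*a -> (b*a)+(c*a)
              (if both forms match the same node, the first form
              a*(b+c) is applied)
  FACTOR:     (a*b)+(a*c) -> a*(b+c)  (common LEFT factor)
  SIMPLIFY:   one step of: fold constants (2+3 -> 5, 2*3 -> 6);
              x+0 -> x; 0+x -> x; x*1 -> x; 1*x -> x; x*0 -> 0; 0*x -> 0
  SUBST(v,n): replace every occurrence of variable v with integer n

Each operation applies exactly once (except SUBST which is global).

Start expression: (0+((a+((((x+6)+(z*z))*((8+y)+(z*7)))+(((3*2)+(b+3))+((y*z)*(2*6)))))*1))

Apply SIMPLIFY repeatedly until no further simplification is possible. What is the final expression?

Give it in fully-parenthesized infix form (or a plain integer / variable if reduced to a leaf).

Answer: (a+((((x+6)+(z*z))*((8+y)+(z*7)))+((6+(b+3))+((y*z)*12))))

Derivation:
Start: (0+((a+((((x+6)+(z*z))*((8+y)+(z*7)))+(((3*2)+(b+3))+((y*z)*(2*6)))))*1))
Step 1: at root: (0+((a+((((x+6)+(z*z))*((8+y)+(z*7)))+(((3*2)+(b+3))+((y*z)*(2*6)))))*1)) -> ((a+((((x+6)+(z*z))*((8+y)+(z*7)))+(((3*2)+(b+3))+((y*z)*(2*6)))))*1); overall: (0+((a+((((x+6)+(z*z))*((8+y)+(z*7)))+(((3*2)+(b+3))+((y*z)*(2*6)))))*1)) -> ((a+((((x+6)+(z*z))*((8+y)+(z*7)))+(((3*2)+(b+3))+((y*z)*(2*6)))))*1)
Step 2: at root: ((a+((((x+6)+(z*z))*((8+y)+(z*7)))+(((3*2)+(b+3))+((y*z)*(2*6)))))*1) -> (a+((((x+6)+(z*z))*((8+y)+(z*7)))+(((3*2)+(b+3))+((y*z)*(2*6))))); overall: ((a+((((x+6)+(z*z))*((8+y)+(z*7)))+(((3*2)+(b+3))+((y*z)*(2*6)))))*1) -> (a+((((x+6)+(z*z))*((8+y)+(z*7)))+(((3*2)+(b+3))+((y*z)*(2*6)))))
Step 3: at RRLL: (3*2) -> 6; overall: (a+((((x+6)+(z*z))*((8+y)+(z*7)))+(((3*2)+(b+3))+((y*z)*(2*6))))) -> (a+((((x+6)+(z*z))*((8+y)+(z*7)))+((6+(b+3))+((y*z)*(2*6)))))
Step 4: at RRRR: (2*6) -> 12; overall: (a+((((x+6)+(z*z))*((8+y)+(z*7)))+((6+(b+3))+((y*z)*(2*6))))) -> (a+((((x+6)+(z*z))*((8+y)+(z*7)))+((6+(b+3))+((y*z)*12))))
Fixed point: (a+((((x+6)+(z*z))*((8+y)+(z*7)))+((6+(b+3))+((y*z)*12))))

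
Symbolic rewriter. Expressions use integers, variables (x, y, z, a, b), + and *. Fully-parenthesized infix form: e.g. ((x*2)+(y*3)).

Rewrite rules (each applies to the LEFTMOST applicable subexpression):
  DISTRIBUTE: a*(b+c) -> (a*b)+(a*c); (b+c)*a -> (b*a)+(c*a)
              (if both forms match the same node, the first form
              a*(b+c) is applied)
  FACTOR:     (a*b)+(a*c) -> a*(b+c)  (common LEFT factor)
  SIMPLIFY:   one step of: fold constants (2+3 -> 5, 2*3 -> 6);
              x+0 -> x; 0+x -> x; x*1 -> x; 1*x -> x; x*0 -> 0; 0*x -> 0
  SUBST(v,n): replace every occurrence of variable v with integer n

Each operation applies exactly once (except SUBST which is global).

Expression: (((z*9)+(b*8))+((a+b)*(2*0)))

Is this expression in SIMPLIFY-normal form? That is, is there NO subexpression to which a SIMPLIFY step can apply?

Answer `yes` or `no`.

Answer: no

Derivation:
Expression: (((z*9)+(b*8))+((a+b)*(2*0)))
Scanning for simplifiable subexpressions (pre-order)...
  at root: (((z*9)+(b*8))+((a+b)*(2*0))) (not simplifiable)
  at L: ((z*9)+(b*8)) (not simplifiable)
  at LL: (z*9) (not simplifiable)
  at LR: (b*8) (not simplifiable)
  at R: ((a+b)*(2*0)) (not simplifiable)
  at RL: (a+b) (not simplifiable)
  at RR: (2*0) (SIMPLIFIABLE)
Found simplifiable subexpr at path RR: (2*0)
One SIMPLIFY step would give: (((z*9)+(b*8))+((a+b)*0))
-> NOT in normal form.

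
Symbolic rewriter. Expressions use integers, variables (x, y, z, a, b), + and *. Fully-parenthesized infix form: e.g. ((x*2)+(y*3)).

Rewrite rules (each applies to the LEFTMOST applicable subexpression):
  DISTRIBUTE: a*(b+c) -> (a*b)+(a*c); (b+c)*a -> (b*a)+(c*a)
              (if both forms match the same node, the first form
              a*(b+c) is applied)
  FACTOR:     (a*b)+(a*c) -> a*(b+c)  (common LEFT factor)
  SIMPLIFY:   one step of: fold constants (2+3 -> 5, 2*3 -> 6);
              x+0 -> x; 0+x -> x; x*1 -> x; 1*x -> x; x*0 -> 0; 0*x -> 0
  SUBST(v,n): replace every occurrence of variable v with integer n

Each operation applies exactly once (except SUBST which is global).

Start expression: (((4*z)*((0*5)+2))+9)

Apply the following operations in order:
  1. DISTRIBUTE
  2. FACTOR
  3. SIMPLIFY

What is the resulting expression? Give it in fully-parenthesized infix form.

Start: (((4*z)*((0*5)+2))+9)
Apply DISTRIBUTE at L (target: ((4*z)*((0*5)+2))): (((4*z)*((0*5)+2))+9) -> ((((4*z)*(0*5))+((4*z)*2))+9)
Apply FACTOR at L (target: (((4*z)*(0*5))+((4*z)*2))): ((((4*z)*(0*5))+((4*z)*2))+9) -> (((4*z)*((0*5)+2))+9)
Apply SIMPLIFY at LRL (target: (0*5)): (((4*z)*((0*5)+2))+9) -> (((4*z)*(0+2))+9)

Answer: (((4*z)*(0+2))+9)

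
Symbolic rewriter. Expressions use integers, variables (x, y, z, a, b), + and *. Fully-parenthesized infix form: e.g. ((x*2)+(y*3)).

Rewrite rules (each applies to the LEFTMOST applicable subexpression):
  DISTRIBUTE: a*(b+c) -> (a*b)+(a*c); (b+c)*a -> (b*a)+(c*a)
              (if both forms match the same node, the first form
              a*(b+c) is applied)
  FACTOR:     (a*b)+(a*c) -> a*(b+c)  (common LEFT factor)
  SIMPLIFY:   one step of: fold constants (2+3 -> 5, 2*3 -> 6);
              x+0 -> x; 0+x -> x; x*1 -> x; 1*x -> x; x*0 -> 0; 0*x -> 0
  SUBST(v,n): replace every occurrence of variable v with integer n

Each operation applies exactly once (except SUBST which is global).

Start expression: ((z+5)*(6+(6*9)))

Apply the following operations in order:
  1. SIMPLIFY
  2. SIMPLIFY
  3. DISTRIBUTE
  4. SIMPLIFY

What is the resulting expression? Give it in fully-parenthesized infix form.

Answer: ((z*60)+300)

Derivation:
Start: ((z+5)*(6+(6*9)))
Apply SIMPLIFY at RR (target: (6*9)): ((z+5)*(6+(6*9))) -> ((z+5)*(6+54))
Apply SIMPLIFY at R (target: (6+54)): ((z+5)*(6+54)) -> ((z+5)*60)
Apply DISTRIBUTE at root (target: ((z+5)*60)): ((z+5)*60) -> ((z*60)+(5*60))
Apply SIMPLIFY at R (target: (5*60)): ((z*60)+(5*60)) -> ((z*60)+300)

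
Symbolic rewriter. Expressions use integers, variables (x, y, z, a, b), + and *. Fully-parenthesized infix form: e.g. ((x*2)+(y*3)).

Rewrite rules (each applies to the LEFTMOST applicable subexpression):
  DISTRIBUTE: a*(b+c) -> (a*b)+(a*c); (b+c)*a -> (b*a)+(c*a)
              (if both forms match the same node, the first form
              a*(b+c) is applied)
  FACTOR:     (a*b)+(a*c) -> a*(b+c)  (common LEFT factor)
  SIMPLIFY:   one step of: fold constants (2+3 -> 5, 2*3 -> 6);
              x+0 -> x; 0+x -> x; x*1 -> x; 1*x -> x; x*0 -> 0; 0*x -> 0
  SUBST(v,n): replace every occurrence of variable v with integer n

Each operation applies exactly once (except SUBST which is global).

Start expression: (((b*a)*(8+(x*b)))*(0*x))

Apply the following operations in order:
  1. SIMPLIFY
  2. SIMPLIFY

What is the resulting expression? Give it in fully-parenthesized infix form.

Answer: 0

Derivation:
Start: (((b*a)*(8+(x*b)))*(0*x))
Apply SIMPLIFY at R (target: (0*x)): (((b*a)*(8+(x*b)))*(0*x)) -> (((b*a)*(8+(x*b)))*0)
Apply SIMPLIFY at root (target: (((b*a)*(8+(x*b)))*0)): (((b*a)*(8+(x*b)))*0) -> 0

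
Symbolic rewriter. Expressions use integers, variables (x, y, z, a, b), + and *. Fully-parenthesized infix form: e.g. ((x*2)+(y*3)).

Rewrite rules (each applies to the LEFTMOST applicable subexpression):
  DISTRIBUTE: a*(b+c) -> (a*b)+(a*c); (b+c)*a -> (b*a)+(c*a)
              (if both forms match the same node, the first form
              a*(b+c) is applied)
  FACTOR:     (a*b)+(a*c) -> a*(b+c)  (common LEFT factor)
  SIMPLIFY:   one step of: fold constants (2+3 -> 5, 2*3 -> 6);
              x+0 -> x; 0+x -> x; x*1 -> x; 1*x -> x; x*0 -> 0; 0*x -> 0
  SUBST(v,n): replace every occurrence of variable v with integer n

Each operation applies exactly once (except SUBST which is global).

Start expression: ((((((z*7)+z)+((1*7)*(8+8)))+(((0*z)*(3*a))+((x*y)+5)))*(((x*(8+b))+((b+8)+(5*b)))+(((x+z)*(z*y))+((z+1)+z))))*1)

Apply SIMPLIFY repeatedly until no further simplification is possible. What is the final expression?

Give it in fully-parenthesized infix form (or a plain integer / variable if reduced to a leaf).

Start: ((((((z*7)+z)+((1*7)*(8+8)))+(((0*z)*(3*a))+((x*y)+5)))*(((x*(8+b))+((b+8)+(5*b)))+(((x+z)*(z*y))+((z+1)+z))))*1)
Step 1: at root: ((((((z*7)+z)+((1*7)*(8+8)))+(((0*z)*(3*a))+((x*y)+5)))*(((x*(8+b))+((b+8)+(5*b)))+(((x+z)*(z*y))+((z+1)+z))))*1) -> (((((z*7)+z)+((1*7)*(8+8)))+(((0*z)*(3*a))+((x*y)+5)))*(((x*(8+b))+((b+8)+(5*b)))+(((x+z)*(z*y))+((z+1)+z)))); overall: ((((((z*7)+z)+((1*7)*(8+8)))+(((0*z)*(3*a))+((x*y)+5)))*(((x*(8+b))+((b+8)+(5*b)))+(((x+z)*(z*y))+((z+1)+z))))*1) -> (((((z*7)+z)+((1*7)*(8+8)))+(((0*z)*(3*a))+((x*y)+5)))*(((x*(8+b))+((b+8)+(5*b)))+(((x+z)*(z*y))+((z+1)+z))))
Step 2: at LLRL: (1*7) -> 7; overall: (((((z*7)+z)+((1*7)*(8+8)))+(((0*z)*(3*a))+((x*y)+5)))*(((x*(8+b))+((b+8)+(5*b)))+(((x+z)*(z*y))+((z+1)+z)))) -> (((((z*7)+z)+(7*(8+8)))+(((0*z)*(3*a))+((x*y)+5)))*(((x*(8+b))+((b+8)+(5*b)))+(((x+z)*(z*y))+((z+1)+z))))
Step 3: at LLRR: (8+8) -> 16; overall: (((((z*7)+z)+(7*(8+8)))+(((0*z)*(3*a))+((x*y)+5)))*(((x*(8+b))+((b+8)+(5*b)))+(((x+z)*(z*y))+((z+1)+z)))) -> (((((z*7)+z)+(7*16))+(((0*z)*(3*a))+((x*y)+5)))*(((x*(8+b))+((b+8)+(5*b)))+(((x+z)*(z*y))+((z+1)+z))))
Step 4: at LLR: (7*16) -> 112; overall: (((((z*7)+z)+(7*16))+(((0*z)*(3*a))+((x*y)+5)))*(((x*(8+b))+((b+8)+(5*b)))+(((x+z)*(z*y))+((z+1)+z)))) -> (((((z*7)+z)+112)+(((0*z)*(3*a))+((x*y)+5)))*(((x*(8+b))+((b+8)+(5*b)))+(((x+z)*(z*y))+((z+1)+z))))
Step 5: at LRLL: (0*z) -> 0; overall: (((((z*7)+z)+112)+(((0*z)*(3*a))+((x*y)+5)))*(((x*(8+b))+((b+8)+(5*b)))+(((x+z)*(z*y))+((z+1)+z)))) -> (((((z*7)+z)+112)+((0*(3*a))+((x*y)+5)))*(((x*(8+b))+((b+8)+(5*b)))+(((x+z)*(z*y))+((z+1)+z))))
Step 6: at LRL: (0*(3*a)) -> 0; overall: (((((z*7)+z)+112)+((0*(3*a))+((x*y)+5)))*(((x*(8+b))+((b+8)+(5*b)))+(((x+z)*(z*y))+((z+1)+z)))) -> (((((z*7)+z)+112)+(0+((x*y)+5)))*(((x*(8+b))+((b+8)+(5*b)))+(((x+z)*(z*y))+((z+1)+z))))
Step 7: at LR: (0+((x*y)+5)) -> ((x*y)+5); overall: (((((z*7)+z)+112)+(0+((x*y)+5)))*(((x*(8+b))+((b+8)+(5*b)))+(((x+z)*(z*y))+((z+1)+z)))) -> (((((z*7)+z)+112)+((x*y)+5))*(((x*(8+b))+((b+8)+(5*b)))+(((x+z)*(z*y))+((z+1)+z))))
Fixed point: (((((z*7)+z)+112)+((x*y)+5))*(((x*(8+b))+((b+8)+(5*b)))+(((x+z)*(z*y))+((z+1)+z))))

Answer: (((((z*7)+z)+112)+((x*y)+5))*(((x*(8+b))+((b+8)+(5*b)))+(((x+z)*(z*y))+((z+1)+z))))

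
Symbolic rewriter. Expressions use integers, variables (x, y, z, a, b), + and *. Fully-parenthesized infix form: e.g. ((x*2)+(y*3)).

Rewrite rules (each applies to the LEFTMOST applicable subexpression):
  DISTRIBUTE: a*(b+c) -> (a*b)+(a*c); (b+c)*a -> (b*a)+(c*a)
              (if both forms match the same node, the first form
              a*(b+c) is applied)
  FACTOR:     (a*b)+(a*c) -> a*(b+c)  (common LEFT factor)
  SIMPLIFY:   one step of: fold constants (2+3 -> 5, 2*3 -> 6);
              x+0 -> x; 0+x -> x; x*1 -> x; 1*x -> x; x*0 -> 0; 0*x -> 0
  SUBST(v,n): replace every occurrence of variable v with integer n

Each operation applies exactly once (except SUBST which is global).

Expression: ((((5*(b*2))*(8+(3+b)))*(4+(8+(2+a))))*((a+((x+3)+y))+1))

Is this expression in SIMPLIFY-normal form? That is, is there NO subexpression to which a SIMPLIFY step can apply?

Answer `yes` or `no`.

Answer: yes

Derivation:
Expression: ((((5*(b*2))*(8+(3+b)))*(4+(8+(2+a))))*((a+((x+3)+y))+1))
Scanning for simplifiable subexpressions (pre-order)...
  at root: ((((5*(b*2))*(8+(3+b)))*(4+(8+(2+a))))*((a+((x+3)+y))+1)) (not simplifiable)
  at L: (((5*(b*2))*(8+(3+b)))*(4+(8+(2+a)))) (not simplifiable)
  at LL: ((5*(b*2))*(8+(3+b))) (not simplifiable)
  at LLL: (5*(b*2)) (not simplifiable)
  at LLLR: (b*2) (not simplifiable)
  at LLR: (8+(3+b)) (not simplifiable)
  at LLRR: (3+b) (not simplifiable)
  at LR: (4+(8+(2+a))) (not simplifiable)
  at LRR: (8+(2+a)) (not simplifiable)
  at LRRR: (2+a) (not simplifiable)
  at R: ((a+((x+3)+y))+1) (not simplifiable)
  at RL: (a+((x+3)+y)) (not simplifiable)
  at RLR: ((x+3)+y) (not simplifiable)
  at RLRL: (x+3) (not simplifiable)
Result: no simplifiable subexpression found -> normal form.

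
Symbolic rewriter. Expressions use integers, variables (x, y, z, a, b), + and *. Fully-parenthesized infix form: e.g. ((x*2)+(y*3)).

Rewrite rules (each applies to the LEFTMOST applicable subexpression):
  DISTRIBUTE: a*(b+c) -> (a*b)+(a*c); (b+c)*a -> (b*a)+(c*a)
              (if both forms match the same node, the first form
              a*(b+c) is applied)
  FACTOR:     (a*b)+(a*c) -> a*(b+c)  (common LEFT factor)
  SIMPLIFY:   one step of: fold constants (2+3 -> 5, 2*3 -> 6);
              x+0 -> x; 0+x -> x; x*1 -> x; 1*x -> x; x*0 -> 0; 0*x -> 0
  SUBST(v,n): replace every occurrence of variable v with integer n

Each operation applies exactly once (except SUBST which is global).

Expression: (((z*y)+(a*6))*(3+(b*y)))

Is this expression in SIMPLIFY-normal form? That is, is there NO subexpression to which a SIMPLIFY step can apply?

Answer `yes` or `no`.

Answer: yes

Derivation:
Expression: (((z*y)+(a*6))*(3+(b*y)))
Scanning for simplifiable subexpressions (pre-order)...
  at root: (((z*y)+(a*6))*(3+(b*y))) (not simplifiable)
  at L: ((z*y)+(a*6)) (not simplifiable)
  at LL: (z*y) (not simplifiable)
  at LR: (a*6) (not simplifiable)
  at R: (3+(b*y)) (not simplifiable)
  at RR: (b*y) (not simplifiable)
Result: no simplifiable subexpression found -> normal form.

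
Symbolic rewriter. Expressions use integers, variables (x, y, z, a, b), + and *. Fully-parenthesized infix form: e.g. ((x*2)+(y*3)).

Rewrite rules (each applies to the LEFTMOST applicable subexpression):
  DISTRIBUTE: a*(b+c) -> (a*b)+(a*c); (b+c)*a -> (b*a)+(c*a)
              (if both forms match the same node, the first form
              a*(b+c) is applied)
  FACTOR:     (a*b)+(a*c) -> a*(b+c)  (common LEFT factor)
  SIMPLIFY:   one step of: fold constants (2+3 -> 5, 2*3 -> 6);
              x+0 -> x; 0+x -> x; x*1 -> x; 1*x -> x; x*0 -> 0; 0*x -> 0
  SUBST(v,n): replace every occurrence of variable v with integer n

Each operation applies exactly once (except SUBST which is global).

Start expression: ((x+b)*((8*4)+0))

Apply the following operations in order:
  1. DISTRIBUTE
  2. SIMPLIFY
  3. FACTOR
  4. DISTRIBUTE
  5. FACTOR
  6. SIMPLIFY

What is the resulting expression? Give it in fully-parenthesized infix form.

Answer: ((x+b)*32)

Derivation:
Start: ((x+b)*((8*4)+0))
Apply DISTRIBUTE at root (target: ((x+b)*((8*4)+0))): ((x+b)*((8*4)+0)) -> (((x+b)*(8*4))+((x+b)*0))
Apply SIMPLIFY at LR (target: (8*4)): (((x+b)*(8*4))+((x+b)*0)) -> (((x+b)*32)+((x+b)*0))
Apply FACTOR at root (target: (((x+b)*32)+((x+b)*0))): (((x+b)*32)+((x+b)*0)) -> ((x+b)*(32+0))
Apply DISTRIBUTE at root (target: ((x+b)*(32+0))): ((x+b)*(32+0)) -> (((x+b)*32)+((x+b)*0))
Apply FACTOR at root (target: (((x+b)*32)+((x+b)*0))): (((x+b)*32)+((x+b)*0)) -> ((x+b)*(32+0))
Apply SIMPLIFY at R (target: (32+0)): ((x+b)*(32+0)) -> ((x+b)*32)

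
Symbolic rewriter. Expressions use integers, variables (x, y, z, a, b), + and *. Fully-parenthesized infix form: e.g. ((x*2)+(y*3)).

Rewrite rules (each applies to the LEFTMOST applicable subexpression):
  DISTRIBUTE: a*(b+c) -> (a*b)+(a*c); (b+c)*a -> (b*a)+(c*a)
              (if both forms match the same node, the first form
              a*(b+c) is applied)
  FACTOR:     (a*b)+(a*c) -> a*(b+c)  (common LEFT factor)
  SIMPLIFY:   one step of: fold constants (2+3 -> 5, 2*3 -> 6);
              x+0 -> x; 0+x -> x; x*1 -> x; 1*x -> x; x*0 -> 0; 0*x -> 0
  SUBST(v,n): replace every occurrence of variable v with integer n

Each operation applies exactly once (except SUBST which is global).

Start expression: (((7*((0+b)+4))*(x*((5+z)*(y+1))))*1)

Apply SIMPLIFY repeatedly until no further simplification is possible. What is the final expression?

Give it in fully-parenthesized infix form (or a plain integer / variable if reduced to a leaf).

Answer: ((7*(b+4))*(x*((5+z)*(y+1))))

Derivation:
Start: (((7*((0+b)+4))*(x*((5+z)*(y+1))))*1)
Step 1: at root: (((7*((0+b)+4))*(x*((5+z)*(y+1))))*1) -> ((7*((0+b)+4))*(x*((5+z)*(y+1)))); overall: (((7*((0+b)+4))*(x*((5+z)*(y+1))))*1) -> ((7*((0+b)+4))*(x*((5+z)*(y+1))))
Step 2: at LRL: (0+b) -> b; overall: ((7*((0+b)+4))*(x*((5+z)*(y+1)))) -> ((7*(b+4))*(x*((5+z)*(y+1))))
Fixed point: ((7*(b+4))*(x*((5+z)*(y+1))))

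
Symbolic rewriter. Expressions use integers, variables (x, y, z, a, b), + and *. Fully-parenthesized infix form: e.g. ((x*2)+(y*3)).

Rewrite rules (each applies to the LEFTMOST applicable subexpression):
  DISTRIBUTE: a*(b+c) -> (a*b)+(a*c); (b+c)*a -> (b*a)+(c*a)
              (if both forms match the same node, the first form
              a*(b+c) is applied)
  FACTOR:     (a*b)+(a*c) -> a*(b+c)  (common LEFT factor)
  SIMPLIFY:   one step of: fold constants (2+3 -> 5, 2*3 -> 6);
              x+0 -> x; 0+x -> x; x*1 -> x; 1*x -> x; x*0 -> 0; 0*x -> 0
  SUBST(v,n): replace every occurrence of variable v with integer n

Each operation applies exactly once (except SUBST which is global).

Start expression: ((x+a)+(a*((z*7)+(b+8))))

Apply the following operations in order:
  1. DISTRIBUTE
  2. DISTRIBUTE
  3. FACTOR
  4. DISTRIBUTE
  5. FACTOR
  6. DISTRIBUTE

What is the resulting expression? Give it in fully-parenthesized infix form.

Start: ((x+a)+(a*((z*7)+(b+8))))
Apply DISTRIBUTE at R (target: (a*((z*7)+(b+8)))): ((x+a)+(a*((z*7)+(b+8)))) -> ((x+a)+((a*(z*7))+(a*(b+8))))
Apply DISTRIBUTE at RR (target: (a*(b+8))): ((x+a)+((a*(z*7))+(a*(b+8)))) -> ((x+a)+((a*(z*7))+((a*b)+(a*8))))
Apply FACTOR at RR (target: ((a*b)+(a*8))): ((x+a)+((a*(z*7))+((a*b)+(a*8)))) -> ((x+a)+((a*(z*7))+(a*(b+8))))
Apply DISTRIBUTE at RR (target: (a*(b+8))): ((x+a)+((a*(z*7))+(a*(b+8)))) -> ((x+a)+((a*(z*7))+((a*b)+(a*8))))
Apply FACTOR at RR (target: ((a*b)+(a*8))): ((x+a)+((a*(z*7))+((a*b)+(a*8)))) -> ((x+a)+((a*(z*7))+(a*(b+8))))
Apply DISTRIBUTE at RR (target: (a*(b+8))): ((x+a)+((a*(z*7))+(a*(b+8)))) -> ((x+a)+((a*(z*7))+((a*b)+(a*8))))

Answer: ((x+a)+((a*(z*7))+((a*b)+(a*8))))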